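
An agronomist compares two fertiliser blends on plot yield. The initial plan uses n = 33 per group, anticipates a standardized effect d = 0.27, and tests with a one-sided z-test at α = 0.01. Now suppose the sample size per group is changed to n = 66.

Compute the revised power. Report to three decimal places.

With n = 66 per group: δ = d·√(n/2) = 0.27 × √(66/2) = 1.5510. Critical value z_{0.01} = 2.326.
Revised power = Φ(δ − 2.326) = Φ(-0.775) = 0.2191.

Power ≈ 0.219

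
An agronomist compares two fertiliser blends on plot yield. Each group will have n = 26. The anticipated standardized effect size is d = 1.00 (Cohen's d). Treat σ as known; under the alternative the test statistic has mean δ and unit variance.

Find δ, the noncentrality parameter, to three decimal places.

The noncentrality parameter scales effect size by the design's sample-size factor: δ = d·√(n/2) = 1.00 × √(26/2) = 3.6056

δ ≈ 3.606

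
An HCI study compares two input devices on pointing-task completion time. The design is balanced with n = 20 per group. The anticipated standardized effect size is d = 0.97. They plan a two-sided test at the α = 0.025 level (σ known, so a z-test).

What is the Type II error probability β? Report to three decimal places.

Noncentrality parameter: δ = d·√(n/2) = 0.97 × √(20/2) = 3.0674
Critical value for a two-sided test at α = 0.025: z_{α/2} = 2.241.
Power = Φ(δ − 2.241) + Φ(−δ − 2.241) = Φ(0.826) + Φ(-5.309) = 0.7956 + 0.0000 = 0.7956.
Type II error: β = 1 − power = 1 − 0.7956 = 0.2044.

β ≈ 0.204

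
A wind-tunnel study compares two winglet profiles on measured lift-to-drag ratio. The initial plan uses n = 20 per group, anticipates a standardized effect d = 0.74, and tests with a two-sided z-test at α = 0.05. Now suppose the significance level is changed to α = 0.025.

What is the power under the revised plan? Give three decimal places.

Power ≈ 0.539

δ = d·√(n/2) = 0.74 × √(20/2) = 2.3401 (unchanged). New critical value: z_{0.0125} = 2.241.
Revised power = Φ(δ − 2.241) + Φ(−δ − 2.241) = Φ(0.099) + Φ(-4.581) = 0.5393 + 0.0000 = 0.5393.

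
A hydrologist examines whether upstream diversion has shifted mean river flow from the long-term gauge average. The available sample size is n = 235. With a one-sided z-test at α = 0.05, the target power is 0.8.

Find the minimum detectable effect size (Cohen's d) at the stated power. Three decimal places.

d ≈ 0.162

Required noncentrality: δ = z_{0.05} + z_{0.20} = 1.645 + 0.842 = 2.486.
δ = d·√n ⇒ d = δ/√n = 2.486/√235 = 0.1622.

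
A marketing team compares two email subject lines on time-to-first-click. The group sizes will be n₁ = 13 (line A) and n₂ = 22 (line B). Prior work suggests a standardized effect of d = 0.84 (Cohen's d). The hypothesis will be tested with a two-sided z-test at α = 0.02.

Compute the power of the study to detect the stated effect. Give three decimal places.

Noncentrality parameter: δ = d / √(1/n₁ + 1/n₂) = 0.84 / √(1/13 + 1/22) = 2.4012
Two-sided α = 0.02 → critical value z_{0.01} = 2.326.
Power = Φ(δ − 2.326) + Φ(−δ − 2.326) = Φ(0.075) + Φ(-4.728) = 0.5298 + 0.0000 = 0.5298.

Power ≈ 0.530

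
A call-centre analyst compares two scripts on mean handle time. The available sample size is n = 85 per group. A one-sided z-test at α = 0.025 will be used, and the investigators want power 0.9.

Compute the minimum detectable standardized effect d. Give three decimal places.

d ≈ 0.497

Need Φ(δ − 1.960) = 0.9, so δ = 1.960 + 1.282 = 3.242.
δ = d·√(n/2) ⇒ d = δ/√(n/2) = 3.242/√(85/2) = 0.4972.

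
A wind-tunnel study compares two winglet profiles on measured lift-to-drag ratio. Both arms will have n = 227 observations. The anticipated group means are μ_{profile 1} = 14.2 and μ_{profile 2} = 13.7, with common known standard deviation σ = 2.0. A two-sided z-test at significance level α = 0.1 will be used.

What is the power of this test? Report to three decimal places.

Standardized effect: d = |μ_{profile 1} − μ_{profile 2}| / σ = |14.2 − 13.7| / 2.0 = 0.2500
Noncentrality parameter: δ = d·√(n/2) = 0.2500 × √(227/2) = 2.6634
Critical value for a two-sided test at α = 0.1: z_{α/2} = 1.645.
Power = Φ(δ − 1.645) + Φ(−δ − 1.645) = Φ(1.019) + Φ(-4.308) = 0.8458 + 0.0000 = 0.8458.

Power ≈ 0.846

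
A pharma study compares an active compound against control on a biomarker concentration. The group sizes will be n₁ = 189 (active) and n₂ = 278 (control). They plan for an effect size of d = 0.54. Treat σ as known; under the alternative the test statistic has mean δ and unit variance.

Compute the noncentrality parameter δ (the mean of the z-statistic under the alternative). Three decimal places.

The noncentrality parameter scales effect size by the design's sample-size factor: δ = d / √(1/n₁ + 1/n₂) = 0.54 / √(1/189 + 1/278) = 5.7278

δ ≈ 5.728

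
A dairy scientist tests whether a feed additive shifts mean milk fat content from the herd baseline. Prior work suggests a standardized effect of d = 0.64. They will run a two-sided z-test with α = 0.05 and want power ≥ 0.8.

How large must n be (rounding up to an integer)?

n = 20

Set Φ(δ − 1.960) = 0.8; then δ − 1.960 = Φ⁻¹(0.8) = 0.842, giving δ = 2.802.
(Ignoring the negligible lower-tail rejection probability gives the usual closed-form inversion.)
δ = d·√n ⇒ n = (δ/d)² = (2.802 / 0.64)² = 19.16.
Round up to the next whole unit.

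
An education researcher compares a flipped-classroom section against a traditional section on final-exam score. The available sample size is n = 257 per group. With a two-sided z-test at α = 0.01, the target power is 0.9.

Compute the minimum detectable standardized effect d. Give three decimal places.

Need Φ(δ − 2.576) = 0.9, so δ = 2.576 + 1.282 = 3.857.
(Lower-tail contribution to power is negligible for δ > 0.)
δ = d·√(n/2) ⇒ d = δ/√(n/2) = 3.857/√(257/2) = 0.3403.

d ≈ 0.340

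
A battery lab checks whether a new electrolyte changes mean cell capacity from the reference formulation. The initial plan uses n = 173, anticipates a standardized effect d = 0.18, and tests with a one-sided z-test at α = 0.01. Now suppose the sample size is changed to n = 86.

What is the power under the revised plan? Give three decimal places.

With n = 86: δ = d·√n = 0.18 × √86 = 1.6693. Critical value z_{0.01} = 2.326.
Revised power = Φ(δ − 2.326) = Φ(-0.657) = 0.2556.

Power ≈ 0.256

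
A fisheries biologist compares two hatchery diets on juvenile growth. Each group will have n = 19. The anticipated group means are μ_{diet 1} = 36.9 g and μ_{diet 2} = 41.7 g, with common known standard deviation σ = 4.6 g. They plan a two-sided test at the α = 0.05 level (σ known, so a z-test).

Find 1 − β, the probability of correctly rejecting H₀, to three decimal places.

Power ≈ 0.895

Standardized effect: d = |μ_{diet 1} − μ_{diet 2}| / σ = |36.9 − 41.7| / 4.6 = 1.0435
Noncentrality parameter: δ = d·√(n/2) = 1.0435 × √(19/2) = 3.2162
Two-sided α = 0.05 → critical value z_{0.025} = 1.960.
Power = Φ(δ − 1.960) + Φ(−δ − 1.960) = Φ(1.256) + Φ(-5.176) = 0.8955 + 0.0000 = 0.8955.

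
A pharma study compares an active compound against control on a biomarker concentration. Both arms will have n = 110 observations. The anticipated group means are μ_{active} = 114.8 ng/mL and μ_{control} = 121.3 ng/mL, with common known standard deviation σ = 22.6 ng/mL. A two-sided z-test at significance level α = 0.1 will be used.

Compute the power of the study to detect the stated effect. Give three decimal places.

Power ≈ 0.687

Standardized effect: d = |μ_{active} − μ_{control}| / σ = |114.8 − 121.3| / 22.6 = 0.2876
Noncentrality parameter: δ = d·√(n/2) = 0.2876 × √(110/2) = 2.1330
Two-sided α = 0.1 → critical value z_{0.05} = 1.645.
Power = Φ(δ − 1.645) + Φ(−δ − 1.645) = Φ(0.488) + Φ(-3.778) = 0.6873 + 0.0001 = 0.6873.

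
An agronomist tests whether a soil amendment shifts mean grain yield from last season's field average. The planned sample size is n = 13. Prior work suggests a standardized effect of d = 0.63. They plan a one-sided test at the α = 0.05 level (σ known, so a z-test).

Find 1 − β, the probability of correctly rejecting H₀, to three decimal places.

Power ≈ 0.735

Noncentrality parameter: δ = d·√n = 0.63 × √13 = 2.2715
One-sided α = 0.05 → critical value z_{0.05} = 1.645.
Power = P(Z > 1.645 − δ) = Φ(0.627) = 0.7346.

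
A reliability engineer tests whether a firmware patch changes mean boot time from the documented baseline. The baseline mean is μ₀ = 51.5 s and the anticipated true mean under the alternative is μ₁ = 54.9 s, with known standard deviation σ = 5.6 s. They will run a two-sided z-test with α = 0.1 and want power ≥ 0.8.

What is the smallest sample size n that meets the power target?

Standardized effect: d = |μ₁ − μ₀| / σ = |54.9 − 51.5| / 5.6 = 0.6071
For power 0.8 need Φ(δ − z_{0.05}) = 0.8, so δ = z_{0.05} + z_{0.20} = 1.645 + 0.842 = 2.486.
(Ignoring the negligible lower-tail rejection probability gives the usual closed-form inversion.)
δ = d·√n ⇒ n = (δ/d)² = (2.486 / 0.6071)² = 16.77.
Round up to the next whole unit.

n = 17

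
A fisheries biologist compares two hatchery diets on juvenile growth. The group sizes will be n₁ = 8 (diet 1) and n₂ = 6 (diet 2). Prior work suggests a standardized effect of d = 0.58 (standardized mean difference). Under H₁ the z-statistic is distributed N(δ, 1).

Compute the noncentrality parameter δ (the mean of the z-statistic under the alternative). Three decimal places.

δ ≈ 1.074

The noncentrality parameter scales effect size by the design's sample-size factor: δ = d / √(1/n₁ + 1/n₂) = 0.58 / √(1/8 + 1/6) = 1.0740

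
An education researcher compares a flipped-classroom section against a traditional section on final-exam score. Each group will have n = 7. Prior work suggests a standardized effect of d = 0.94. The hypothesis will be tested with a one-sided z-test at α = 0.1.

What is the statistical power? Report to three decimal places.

Noncentrality parameter: δ = d·√(n/2) = 0.94 × √(7/2) = 1.7586
Critical value for a one-sided test at α = 0.1: z_α = 1.282.
Power = Φ(δ − 1.282) = Φ(0.477) = 0.6833.

Power ≈ 0.683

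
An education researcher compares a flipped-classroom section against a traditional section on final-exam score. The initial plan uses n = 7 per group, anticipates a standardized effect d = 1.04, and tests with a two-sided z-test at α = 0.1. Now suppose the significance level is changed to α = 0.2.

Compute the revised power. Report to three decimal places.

δ = d·√(n/2) = 1.04 × √(7/2) = 1.9457 (unchanged). New critical value: z_{0.1} = 1.282.
Revised power = Φ(δ − 1.282) + Φ(−δ − 1.282) = Φ(0.664) + Φ(-3.227) = 0.7467 + 0.0006 = 0.7473.

Power ≈ 0.747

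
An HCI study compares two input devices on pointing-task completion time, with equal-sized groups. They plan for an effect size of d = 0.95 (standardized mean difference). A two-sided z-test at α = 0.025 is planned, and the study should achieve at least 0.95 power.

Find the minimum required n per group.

Set Φ(δ − 2.241) = 0.95; then δ − 2.241 = Φ⁻¹(0.95) = 1.645, giving δ = 3.886.
(For δ > 0 the lower-tail rejection region contributes negligibly to power, so the one-term inversion is standard.)
δ = d·√(n/2) ⇒ n = 2(δ/d)² = 2 × (3.886 / 0.95)² = 33.47.
Rounding up, n = 34 per group.

n = 34 per group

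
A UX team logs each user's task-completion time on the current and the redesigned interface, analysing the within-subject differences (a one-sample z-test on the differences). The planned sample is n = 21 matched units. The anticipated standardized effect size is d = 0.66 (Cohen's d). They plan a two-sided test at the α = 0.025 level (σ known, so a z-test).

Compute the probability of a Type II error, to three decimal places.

β ≈ 0.217

Noncentrality parameter: λ = d·√n = 0.66 × √21 = 3.0245
Two-sided α = 0.025 → critical value z_{0.0125} = 2.241.
Power = Φ(λ − 2.241) + Φ(−λ − 2.241) = Φ(0.783) + Φ(-5.266) = 0.7832 + 0.0000 = 0.7832.
Type II error: β = 1 − power = 1 − 0.7832 = 0.2168.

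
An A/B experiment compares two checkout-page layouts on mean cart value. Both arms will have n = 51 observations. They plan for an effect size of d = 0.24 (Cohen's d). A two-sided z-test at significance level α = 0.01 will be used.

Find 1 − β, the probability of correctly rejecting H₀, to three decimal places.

Noncentrality parameter: δ = d·√(n/2) = 0.24 × √(51/2) = 1.2119
Critical value for a two-sided test at α = 0.01: z_{α/2} = 2.576.
Power = Φ(δ − 2.576) + Φ(−δ − 2.576) = Φ(-1.364) + Φ(-3.788) = 0.0863 + 0.0001 = 0.0864.

Power ≈ 0.086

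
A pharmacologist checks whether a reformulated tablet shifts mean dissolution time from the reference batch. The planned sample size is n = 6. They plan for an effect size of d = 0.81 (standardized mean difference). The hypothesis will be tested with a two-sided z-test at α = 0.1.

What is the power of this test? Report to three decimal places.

Power ≈ 0.633

Noncentrality parameter: δ = d·√n = 0.81 × √6 = 1.9841
Critical value for a two-sided test at α = 0.1: z_{α/2} = 1.645.
Power = Φ(δ − 1.645) + Φ(−δ − 1.645) = Φ(0.339) + Φ(-3.629) = 0.6328 + 0.0001 = 0.6329.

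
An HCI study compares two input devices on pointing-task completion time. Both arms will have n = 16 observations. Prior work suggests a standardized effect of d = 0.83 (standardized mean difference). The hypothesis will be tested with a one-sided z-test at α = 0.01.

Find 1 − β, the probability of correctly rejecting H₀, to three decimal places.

Noncentrality parameter: δ = d·√(n/2) = 0.83 × √(16/2) = 2.3476
Critical value for a one-sided test at α = 0.01: z_α = 2.326.
Power = Φ(δ − 2.326) = Φ(0.021) = 0.5085.

Power ≈ 0.508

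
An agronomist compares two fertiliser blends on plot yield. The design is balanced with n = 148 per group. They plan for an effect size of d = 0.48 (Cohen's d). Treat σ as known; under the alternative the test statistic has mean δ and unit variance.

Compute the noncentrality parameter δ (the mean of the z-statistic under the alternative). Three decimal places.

δ ≈ 4.129

The noncentrality parameter scales effect size by the design's sample-size factor: δ = d·√(n/2) = 0.48 × √(148/2) = 4.1291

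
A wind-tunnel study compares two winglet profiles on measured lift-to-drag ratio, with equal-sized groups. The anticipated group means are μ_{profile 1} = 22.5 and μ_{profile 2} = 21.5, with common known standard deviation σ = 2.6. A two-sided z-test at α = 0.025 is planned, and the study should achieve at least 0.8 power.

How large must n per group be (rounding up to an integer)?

Standardized effect: d = |μ_{profile 1} − μ_{profile 2}| / σ = |22.5 − 21.5| / 2.6 = 0.3846
Set Φ(δ − 2.241) = 0.8; then δ − 2.241 = Φ⁻¹(0.8) = 0.842, giving δ = 3.083.
(The Φ(−δ − z_{α/2}) term is vanishingly small for δ > 0 and is dropped in the standard sample-size formula.)
δ = d·√(n/2) ⇒ n = 2(δ/d)² = 2 × (3.083 / 0.3846)² = 128.51.
Round up to the next whole unit.

n = 129 per group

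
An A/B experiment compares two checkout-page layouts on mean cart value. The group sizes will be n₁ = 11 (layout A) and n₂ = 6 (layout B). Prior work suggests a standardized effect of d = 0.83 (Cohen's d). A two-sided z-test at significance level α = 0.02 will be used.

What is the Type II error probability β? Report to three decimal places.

β ≈ 0.755

Noncentrality parameter: δ = d / √(1/n₁ + 1/n₂) = 0.83 / √(1/11 + 1/6) = 1.6354
Two-sided α = 0.02 → critical value z_{0.01} = 2.326.
Power = Φ(δ − 2.326) + Φ(−δ − 2.326) = Φ(-0.691) + Φ(-3.962) = 0.2448 + 0.0000 = 0.2448.
Type II error: β = 1 − power = 1 − 0.2448 = 0.7552.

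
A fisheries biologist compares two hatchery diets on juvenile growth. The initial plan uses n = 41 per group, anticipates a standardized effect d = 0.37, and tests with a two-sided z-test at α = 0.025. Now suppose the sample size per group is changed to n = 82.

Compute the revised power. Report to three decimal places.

With n = 82 per group: δ = d·√(n/2) = 0.37 × √(82/2) = 2.3692. Critical value z_{0.0125} = 2.241.
Revised power = Φ(δ − 2.241) + Φ(−δ − 2.241) = Φ(0.128) + Φ(-4.611) = 0.5508 + 0.0000 = 0.5508.

Power ≈ 0.551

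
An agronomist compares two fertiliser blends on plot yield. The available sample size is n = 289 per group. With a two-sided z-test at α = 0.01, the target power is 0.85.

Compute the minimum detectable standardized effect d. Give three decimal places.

Need Φ(δ − 2.576) = 0.85, so δ = 2.576 + 1.036 = 3.612.
(Lower-tail contribution to power is negligible for δ > 0.)
δ = d·√(n/2) ⇒ d = δ/√(n/2) = 3.612/√(289/2) = 0.3005.

d ≈ 0.301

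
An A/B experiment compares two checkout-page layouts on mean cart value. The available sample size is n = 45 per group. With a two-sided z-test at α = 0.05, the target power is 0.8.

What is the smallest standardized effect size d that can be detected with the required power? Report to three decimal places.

d ≈ 0.591

Need Φ(δ − 1.960) = 0.8, so δ = 1.960 + 0.842 = 2.802.
(The second rejection-region term Φ(−δ − z_{α/2}) is negligible and dropped.)
δ = d·√(n/2) ⇒ d = δ/√(n/2) = 2.802/√(45/2) = 0.5906.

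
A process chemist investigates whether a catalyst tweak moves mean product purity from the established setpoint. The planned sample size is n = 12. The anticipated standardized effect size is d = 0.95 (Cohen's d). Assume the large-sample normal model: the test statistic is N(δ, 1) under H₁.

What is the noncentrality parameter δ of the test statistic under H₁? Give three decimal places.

δ ≈ 3.291

δ = d·√n = 0.95 × √12 = 3.2909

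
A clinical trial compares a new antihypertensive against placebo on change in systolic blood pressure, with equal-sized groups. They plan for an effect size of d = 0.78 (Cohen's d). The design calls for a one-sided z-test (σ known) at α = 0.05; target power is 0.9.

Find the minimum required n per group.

n = 29 per group

Set Φ(δ − 1.645) = 0.9; then δ − 1.645 = Φ⁻¹(0.9) = 1.282, giving δ = 2.926.
δ = d·√(n/2) ⇒ n = 2(δ/d)² = 2 × (2.926 / 0.78)² = 28.15.
Round up to the next whole unit.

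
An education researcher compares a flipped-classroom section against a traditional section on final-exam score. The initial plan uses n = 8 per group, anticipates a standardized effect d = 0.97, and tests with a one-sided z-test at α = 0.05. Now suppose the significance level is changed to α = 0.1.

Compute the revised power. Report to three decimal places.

Power ≈ 0.745

δ = d·√(n/2) = 0.97 × √(8/2) = 1.9400 (unchanged). New critical value: z_{0.1} = 1.282.
Revised power = P(Z > 1.282 − δ) = Φ(0.658) = 0.7449.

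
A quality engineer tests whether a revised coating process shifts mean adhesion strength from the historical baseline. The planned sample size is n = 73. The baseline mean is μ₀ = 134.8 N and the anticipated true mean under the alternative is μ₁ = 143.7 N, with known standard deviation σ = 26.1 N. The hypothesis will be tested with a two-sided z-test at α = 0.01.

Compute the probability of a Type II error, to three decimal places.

β ≈ 0.368

Standardized effect: d = |μ₁ − μ₀| / σ = |143.7 − 134.8| / 26.1 = 0.3410
Noncentrality parameter: δ = d·√n = 0.3410 × √73 = 2.9135
Two-sided α = 0.01 → critical value z_{0.005} = 2.576.
Power = Φ(δ − 2.576) + Φ(−δ − 2.576) = Φ(0.338) + Φ(-5.489) = 0.6322 + 0.0000 = 0.6322.
Type II error: β = 1 − power = 1 − 0.6322 = 0.3678.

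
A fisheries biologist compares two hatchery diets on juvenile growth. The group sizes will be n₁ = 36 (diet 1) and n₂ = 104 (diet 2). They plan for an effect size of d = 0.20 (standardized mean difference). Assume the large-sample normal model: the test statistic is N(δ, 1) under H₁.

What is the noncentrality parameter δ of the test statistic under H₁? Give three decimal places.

δ ≈ 1.034

The noncentrality parameter scales effect size by the design's sample-size factor: δ = d / √(1/n₁ + 1/n₂) = 0.20 / √(1/36 + 1/104) = 1.0343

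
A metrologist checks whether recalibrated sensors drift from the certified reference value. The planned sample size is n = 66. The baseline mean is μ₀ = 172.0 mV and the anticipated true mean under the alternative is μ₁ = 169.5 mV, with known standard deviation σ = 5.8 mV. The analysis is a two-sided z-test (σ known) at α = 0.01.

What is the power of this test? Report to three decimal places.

Power ≈ 0.823

Standardized effect: d = |μ₁ − μ₀| / σ = |169.5 − 172.0| / 5.8 = 0.4310
Noncentrality parameter: δ = d·√n = 0.4310 × √66 = 3.5017
Two-sided α = 0.01 → critical value z_{0.005} = 2.576.
Power = Φ(δ − 2.576) + Φ(−δ − 2.576) = Φ(0.926) + Φ(-6.078) = 0.8228 + 0.0000 = 0.8228.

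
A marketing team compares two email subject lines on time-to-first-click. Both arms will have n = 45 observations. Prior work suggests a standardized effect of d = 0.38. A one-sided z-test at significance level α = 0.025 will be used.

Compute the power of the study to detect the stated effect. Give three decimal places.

Noncentrality parameter: δ = d·√(n/2) = 0.38 × √(45/2) = 1.8025
Critical value for a one-sided test at α = 0.025: z_α = 1.960.
Power = Φ(δ − 1.960) = Φ(-0.157) = 0.4374.

Power ≈ 0.437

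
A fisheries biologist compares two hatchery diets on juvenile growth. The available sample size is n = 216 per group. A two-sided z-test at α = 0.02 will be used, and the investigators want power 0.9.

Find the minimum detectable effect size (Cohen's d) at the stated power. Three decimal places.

Need Φ(δ − 2.326) = 0.9, so δ = 2.326 + 1.282 = 3.608.
(The second rejection-region term Φ(−δ − z_{α/2}) is negligible and dropped.)
δ = d·√(n/2) ⇒ d = δ/√(n/2) = 3.608/√(216/2) = 0.3472.

d ≈ 0.347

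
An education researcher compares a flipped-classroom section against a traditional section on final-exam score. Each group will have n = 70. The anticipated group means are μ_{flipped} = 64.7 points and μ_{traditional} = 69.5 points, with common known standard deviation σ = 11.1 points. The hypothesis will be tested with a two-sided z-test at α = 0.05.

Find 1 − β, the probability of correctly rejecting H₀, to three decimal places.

Standardized effect: d = |μ_{flipped} − μ_{traditional}| / σ = |64.7 − 69.5| / 11.1 = 0.4324
Noncentrality parameter: λ = d·√(n/2) = 0.4324 × √(70/2) = 2.5583
Critical value for a two-sided test at α = 0.05: z_{α/2} = 1.960.
Power = Φ(λ − 1.960) + Φ(−λ − 1.960) = Φ(0.598) + Φ(-4.518) = 0.7252 + 0.0000 = 0.7252.

Power ≈ 0.725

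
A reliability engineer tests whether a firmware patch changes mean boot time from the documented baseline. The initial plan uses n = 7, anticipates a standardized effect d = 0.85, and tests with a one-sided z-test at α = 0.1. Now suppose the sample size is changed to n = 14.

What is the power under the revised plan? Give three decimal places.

Power ≈ 0.971

With n = 14: δ = d·√n = 0.85 × √14 = 3.1804. Critical value z_{0.1} = 1.282.
Revised power = Φ(δ − 1.282) = Φ(1.899) = 0.9712.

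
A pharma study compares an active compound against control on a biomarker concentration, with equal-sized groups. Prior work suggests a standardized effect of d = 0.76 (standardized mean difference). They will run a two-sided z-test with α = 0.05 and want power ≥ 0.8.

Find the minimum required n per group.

n = 28 per group

For power 0.8 need Φ(δ − z_{0.025}) = 0.8, so δ = z_{0.025} + z_{0.20} = 1.960 + 0.842 = 2.802.
(Ignoring the negligible lower-tail rejection probability gives the usual closed-form inversion.)
δ = d·√(n/2) ⇒ n = 2(δ/d)² = 2 × (2.802 / 0.76)² = 27.18.
Rounding up, n = 28 per group.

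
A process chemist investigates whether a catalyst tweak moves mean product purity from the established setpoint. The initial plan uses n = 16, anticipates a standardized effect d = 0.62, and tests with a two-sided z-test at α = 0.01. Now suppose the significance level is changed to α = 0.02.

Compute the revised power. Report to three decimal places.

δ = d·√n = 0.62 × √16 = 2.4800 (unchanged). New critical value: z_{0.01} = 2.326.
Revised power = Φ(δ − 2.326) + Φ(−δ − 2.326) = Φ(0.154) + Φ(-4.806) = 0.5611 + 0.0000 = 0.5611.

Power ≈ 0.561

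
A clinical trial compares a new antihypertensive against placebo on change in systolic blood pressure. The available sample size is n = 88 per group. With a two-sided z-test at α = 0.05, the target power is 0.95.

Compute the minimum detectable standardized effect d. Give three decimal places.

d ≈ 0.543

Need Φ(δ − 1.960) = 0.95, so δ = 1.960 + 1.645 = 3.605.
(Lower-tail contribution to power is negligible for δ > 0.)
δ = d·√(n/2) ⇒ d = δ/√(n/2) = 3.605/√(88/2) = 0.5434.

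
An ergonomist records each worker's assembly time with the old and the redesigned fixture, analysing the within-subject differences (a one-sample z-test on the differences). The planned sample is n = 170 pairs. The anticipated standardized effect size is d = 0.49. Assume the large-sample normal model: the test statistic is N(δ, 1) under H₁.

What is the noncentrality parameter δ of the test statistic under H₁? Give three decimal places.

δ ≈ 6.389

The noncentrality parameter scales effect size by the design's sample-size factor: δ = d·√n = 0.49 × √170 = 6.3888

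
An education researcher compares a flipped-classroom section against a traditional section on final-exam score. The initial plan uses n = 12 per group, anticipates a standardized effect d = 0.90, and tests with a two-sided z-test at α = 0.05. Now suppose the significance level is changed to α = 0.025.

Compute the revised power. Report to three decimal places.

Power ≈ 0.485

δ = d·√(n/2) = 0.90 × √(12/2) = 2.2045 (unchanged). New critical value: z_{0.0125} = 2.241.
Revised power = Φ(δ − 2.241) + Φ(−δ − 2.241) = Φ(-0.037) + Φ(-4.446) = 0.4853 + 0.0000 = 0.4853.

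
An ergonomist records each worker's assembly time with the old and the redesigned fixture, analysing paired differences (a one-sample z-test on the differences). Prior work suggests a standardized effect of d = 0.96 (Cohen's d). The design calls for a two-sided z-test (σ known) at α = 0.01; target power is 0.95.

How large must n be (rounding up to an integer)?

For power 0.95 need Φ(δ − z_{0.005}) = 0.95, so δ = z_{0.005} + z_{0.05} = 2.576 + 1.645 = 4.221.
(The Φ(−δ − z_{α/2}) term is vanishingly small for δ > 0 and is dropped in the standard sample-size formula.)
δ = d·√n ⇒ n = (δ/d)² = (4.221 / 0.96)² = 19.33.
Rounding up, n = 20.

n = 20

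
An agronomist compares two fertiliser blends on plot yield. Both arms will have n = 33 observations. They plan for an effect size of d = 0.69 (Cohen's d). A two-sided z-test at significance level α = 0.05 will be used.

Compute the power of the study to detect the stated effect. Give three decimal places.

Noncentrality parameter: δ = d·√(n/2) = 0.69 × √(33/2) = 2.8028
Two-sided α = 0.05 → critical value z_{0.025} = 1.960.
Power = Φ(δ − 1.960) + Φ(−δ − 1.960) = Φ(0.843) + Φ(-4.763) = 0.8003 + 0.0000 = 0.8003.

Power ≈ 0.800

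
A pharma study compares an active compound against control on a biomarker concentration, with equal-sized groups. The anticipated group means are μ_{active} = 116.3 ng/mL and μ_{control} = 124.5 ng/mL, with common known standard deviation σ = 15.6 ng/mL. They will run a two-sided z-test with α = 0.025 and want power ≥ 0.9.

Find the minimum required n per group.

Standardized effect: d = |μ_{active} − μ_{control}| / σ = |116.3 − 124.5| / 15.6 = 0.5256
For power 0.9 need Φ(δ − z_{0.0125}) = 0.9, so δ = z_{0.0125} + z_{0.10} = 2.241 + 1.282 = 3.523.
(Ignoring the negligible lower-tail rejection probability gives the usual closed-form inversion.)
δ = d·√(n/2) ⇒ n = 2(δ/d)² = 2 × (3.523 / 0.5256)² = 89.84.
Rounding up, n = 90 per group.

n = 90 per group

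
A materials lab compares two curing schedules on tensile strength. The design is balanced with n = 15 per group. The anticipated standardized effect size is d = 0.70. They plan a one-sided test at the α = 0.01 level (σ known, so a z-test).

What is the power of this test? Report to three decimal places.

Power ≈ 0.341

Noncentrality parameter: δ = d·√(n/2) = 0.70 × √(15/2) = 1.9170
One-sided α = 0.01 → critical value z_{0.01} = 2.326.
Power = P(Z > 2.326 − δ) = Φ(-0.409) = 0.3412.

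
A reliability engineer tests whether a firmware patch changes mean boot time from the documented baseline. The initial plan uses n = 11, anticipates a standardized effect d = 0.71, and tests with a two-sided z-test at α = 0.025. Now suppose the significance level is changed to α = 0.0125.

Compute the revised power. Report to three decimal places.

Power ≈ 0.443

δ = d·√n = 0.71 × √11 = 2.3548 (unchanged). New critical value: z_{0.0063} = 2.498.
Revised power = Φ(δ − 2.498) + Φ(−δ − 2.498) = Φ(-0.143) + Φ(-4.853) = 0.4432 + 0.0000 = 0.4432.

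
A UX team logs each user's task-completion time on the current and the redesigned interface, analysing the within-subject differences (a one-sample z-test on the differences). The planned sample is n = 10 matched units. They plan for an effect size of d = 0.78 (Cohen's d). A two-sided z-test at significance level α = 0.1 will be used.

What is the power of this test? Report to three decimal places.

Power ≈ 0.794

Noncentrality parameter: δ = d·√n = 0.78 × √10 = 2.4666
Critical value for a two-sided test at α = 0.1: z_{α/2} = 1.645.
Power = Φ(δ − 1.645) + Φ(−δ − 1.645) = Φ(0.822) + Φ(-4.111) = 0.7944 + 0.0000 = 0.7944.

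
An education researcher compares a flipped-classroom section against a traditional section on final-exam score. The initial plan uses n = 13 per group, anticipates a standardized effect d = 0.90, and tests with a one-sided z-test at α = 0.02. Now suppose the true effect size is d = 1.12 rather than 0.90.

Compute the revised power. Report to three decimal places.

With d = 1.12: δ = d·√(n/2) = 1.12 × √(13/2) = 2.8555. Critical value z_{0.02} = 2.054.
Revised power = Φ(δ − 2.054) = Φ(0.802) = 0.7886.

Power ≈ 0.789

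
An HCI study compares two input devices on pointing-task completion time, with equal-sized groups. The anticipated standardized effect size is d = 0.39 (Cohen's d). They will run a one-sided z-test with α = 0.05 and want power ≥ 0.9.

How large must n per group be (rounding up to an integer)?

For power 0.9 need Φ(δ − z_{0.05}) = 0.9, so δ = z_{0.05} + z_{0.10} = 1.645 + 1.282 = 2.926.
δ = d·√(n/2) ⇒ n = 2(δ/d)² = 2 × (2.926 / 0.39)² = 112.61.
Round up to the next whole unit.

n = 113 per group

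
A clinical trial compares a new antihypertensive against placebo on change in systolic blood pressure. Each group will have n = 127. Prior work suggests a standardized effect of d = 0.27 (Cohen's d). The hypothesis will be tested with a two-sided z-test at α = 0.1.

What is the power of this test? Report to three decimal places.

Power ≈ 0.694

Noncentrality parameter: δ = d·√(n/2) = 0.27 × √(127/2) = 2.1515
Two-sided α = 0.1 → critical value z_{0.05} = 1.645.
Power = Φ(δ − 1.645) + Φ(−δ − 1.645) = Φ(0.507) + Φ(-3.796) = 0.6938 + 0.0001 = 0.6939.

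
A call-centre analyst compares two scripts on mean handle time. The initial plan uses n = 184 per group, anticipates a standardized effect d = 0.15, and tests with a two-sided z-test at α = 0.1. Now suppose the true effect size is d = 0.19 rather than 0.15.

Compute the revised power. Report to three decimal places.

With d = 0.19: δ = d·√(n/2) = 0.19 × √(184/2) = 1.8224. Critical value z_{0.05} = 1.645.
Revised power = Φ(δ − 1.645) + Φ(−δ − 1.645) = Φ(0.178) + Φ(-3.467) = 0.5705 + 0.0003 = 0.5707.

Power ≈ 0.571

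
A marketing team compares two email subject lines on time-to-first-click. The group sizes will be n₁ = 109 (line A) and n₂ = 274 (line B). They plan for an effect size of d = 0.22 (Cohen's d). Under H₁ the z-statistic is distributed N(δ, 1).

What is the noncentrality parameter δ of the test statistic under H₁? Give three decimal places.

δ ≈ 1.943

δ = d / √(1/n₁ + 1/n₂) = 0.22 / √(1/109 + 1/274) = 1.9427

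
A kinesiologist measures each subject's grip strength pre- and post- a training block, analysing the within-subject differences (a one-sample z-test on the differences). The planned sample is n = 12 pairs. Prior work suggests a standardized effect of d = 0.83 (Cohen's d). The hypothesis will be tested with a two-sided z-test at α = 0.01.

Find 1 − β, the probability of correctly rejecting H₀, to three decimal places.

Noncentrality parameter: δ = d·√n = 0.83 × √12 = 2.8752
Critical value for a two-sided test at α = 0.01: z_{α/2} = 2.576.
Power = Φ(δ − 2.576) + Φ(−δ − 2.576) = Φ(0.299) + Φ(-5.451) = 0.6177 + 0.0000 = 0.6177.

Power ≈ 0.618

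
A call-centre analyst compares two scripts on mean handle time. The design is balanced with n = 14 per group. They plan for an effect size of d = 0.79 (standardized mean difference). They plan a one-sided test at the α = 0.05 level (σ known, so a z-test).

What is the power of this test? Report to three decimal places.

Power ≈ 0.672

Noncentrality parameter: λ = d·√(n/2) = 0.79 × √(14/2) = 2.0901
One-sided α = 0.05 → critical value z_{0.05} = 1.645.
Power = P(Z > 1.645 − λ) = Φ(0.445) = 0.6719.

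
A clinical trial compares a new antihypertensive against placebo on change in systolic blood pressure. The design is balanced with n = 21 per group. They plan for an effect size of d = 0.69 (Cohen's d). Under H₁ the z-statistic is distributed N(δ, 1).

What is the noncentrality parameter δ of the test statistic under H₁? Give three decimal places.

The noncentrality parameter scales effect size by the design's sample-size factor: δ = d·√(n/2) = 0.69 × √(21/2) = 2.2359

δ ≈ 2.236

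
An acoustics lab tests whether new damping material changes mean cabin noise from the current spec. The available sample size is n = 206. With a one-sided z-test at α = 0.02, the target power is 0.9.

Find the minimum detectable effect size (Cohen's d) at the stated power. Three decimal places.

Required noncentrality: δ = z_{0.02} + z_{0.10} = 2.054 + 1.282 = 3.335.
δ = d·√n ⇒ d = δ/√n = 3.335/√206 = 0.2324.

d ≈ 0.232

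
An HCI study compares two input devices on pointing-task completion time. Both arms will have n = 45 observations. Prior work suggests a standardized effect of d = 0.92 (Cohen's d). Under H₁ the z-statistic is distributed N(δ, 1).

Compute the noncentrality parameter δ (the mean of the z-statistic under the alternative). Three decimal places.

δ = d·√(n/2) = 0.92 × √(45/2) = 4.3639

δ ≈ 4.364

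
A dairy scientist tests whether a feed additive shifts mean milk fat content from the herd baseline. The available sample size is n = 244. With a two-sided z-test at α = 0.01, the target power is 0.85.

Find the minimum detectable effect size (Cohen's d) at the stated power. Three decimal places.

d ≈ 0.231

Required noncentrality: δ = z_{0.005} + z_{0.15} = 2.576 + 1.036 = 3.612.
(The second rejection-region term Φ(−δ − z_{α/2}) is negligible and dropped.)
δ = d·√n ⇒ d = δ/√n = 3.612/√244 = 0.2313.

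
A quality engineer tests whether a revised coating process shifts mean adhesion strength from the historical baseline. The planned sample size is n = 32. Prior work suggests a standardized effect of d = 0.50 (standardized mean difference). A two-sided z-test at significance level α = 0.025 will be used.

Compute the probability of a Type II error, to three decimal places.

Noncentrality parameter: δ = d·√n = 0.50 × √32 = 2.8284
Critical value for a two-sided test at α = 0.025: z_{α/2} = 2.241.
Power = Φ(δ − 2.241) + Φ(−δ − 2.241) = Φ(0.587) + Φ(-5.070) = 0.7214 + 0.0000 = 0.7214.
Type II error: β = 1 − power = 1 − 0.7214 = 0.2786.

β ≈ 0.279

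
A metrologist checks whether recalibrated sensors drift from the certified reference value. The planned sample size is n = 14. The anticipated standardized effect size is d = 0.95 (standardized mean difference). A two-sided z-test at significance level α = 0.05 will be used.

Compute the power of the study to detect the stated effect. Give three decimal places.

Power ≈ 0.945

Noncentrality parameter: δ = d·√n = 0.95 × √14 = 3.5546
Critical value for a two-sided test at α = 0.05: z_{α/2} = 1.960.
Power = Φ(δ − 1.960) + Φ(−δ − 1.960) = Φ(1.595) + Φ(-5.515) = 0.9446 + 0.0000 = 0.9446.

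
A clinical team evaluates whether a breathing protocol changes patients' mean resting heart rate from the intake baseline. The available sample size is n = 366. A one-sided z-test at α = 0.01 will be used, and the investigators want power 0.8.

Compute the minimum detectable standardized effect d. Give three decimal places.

d ≈ 0.166

Required noncentrality: δ = z_{0.01} + z_{0.20} = 2.326 + 0.842 = 3.168.
δ = d·√n ⇒ d = δ/√n = 3.168/√366 = 0.1656.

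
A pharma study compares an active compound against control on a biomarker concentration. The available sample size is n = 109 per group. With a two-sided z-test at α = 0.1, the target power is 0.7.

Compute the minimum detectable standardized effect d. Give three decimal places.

Required noncentrality: δ = z_{0.05} + z_{0.30} = 1.645 + 0.524 = 2.169.
(The second rejection-region term Φ(−δ − z_{α/2}) is negligible and dropped.)
δ = d·√(n/2) ⇒ d = δ/√(n/2) = 2.169/√(109/2) = 0.2938.

d ≈ 0.294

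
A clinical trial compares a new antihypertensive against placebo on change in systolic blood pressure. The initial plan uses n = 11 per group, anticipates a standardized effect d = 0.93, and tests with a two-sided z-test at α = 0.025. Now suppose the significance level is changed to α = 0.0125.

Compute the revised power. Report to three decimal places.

Power ≈ 0.376

δ = d·√(n/2) = 0.93 × √(11/2) = 2.1810 (unchanged). New critical value: z_{0.0063} = 2.498.
Revised power = Φ(δ − 2.498) + Φ(−δ − 2.498) = Φ(-0.317) + Φ(-4.679) = 0.3757 + 0.0000 = 0.3758.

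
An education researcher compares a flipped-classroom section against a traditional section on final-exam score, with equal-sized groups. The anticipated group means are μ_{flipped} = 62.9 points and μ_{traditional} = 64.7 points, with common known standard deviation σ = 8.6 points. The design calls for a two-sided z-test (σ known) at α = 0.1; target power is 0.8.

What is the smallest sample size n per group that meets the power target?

Standardized effect: d = |μ_{flipped} − μ_{traditional}| / σ = |62.9 − 64.7| / 8.6 = 0.2093
For power 0.8 need Φ(δ − z_{0.05}) = 0.8, so δ = z_{0.05} + z_{0.20} = 1.645 + 0.842 = 2.486.
(For δ > 0 the lower-tail rejection region contributes negligibly to power, so the one-term inversion is standard.)
δ = d·√(n/2) ⇒ n = 2(δ/d)² = 2 × (2.486 / 0.2093)² = 282.26.
Round up to the next whole unit.

n = 283 per group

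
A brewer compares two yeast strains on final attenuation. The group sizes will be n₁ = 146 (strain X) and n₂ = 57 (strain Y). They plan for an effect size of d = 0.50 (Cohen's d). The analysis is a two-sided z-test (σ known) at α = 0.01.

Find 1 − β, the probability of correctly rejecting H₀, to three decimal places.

Noncentrality parameter: δ = d / √(1/n₁ + 1/n₂) = 0.50 / √(1/146 + 1/57) = 3.2014
Critical value for a two-sided test at α = 0.01: z_{α/2} = 2.576.
Power = Φ(δ − 2.576) + Φ(−δ − 2.576) = Φ(0.626) + Φ(-5.777) = 0.7342 + 0.0000 = 0.7342.

Power ≈ 0.734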